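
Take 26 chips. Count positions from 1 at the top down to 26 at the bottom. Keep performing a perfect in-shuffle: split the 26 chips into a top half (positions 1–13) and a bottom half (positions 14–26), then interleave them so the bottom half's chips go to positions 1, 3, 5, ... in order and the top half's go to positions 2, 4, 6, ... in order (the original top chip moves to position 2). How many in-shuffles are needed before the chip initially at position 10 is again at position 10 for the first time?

18

Follow position 10 under repeated in-shuffles:
10 → 20 → 13 → 26 → 25 → 23 → 19 → 11 → 22 → 17 → 7 → 14 → 1 → 2 → 4 → 8 → 16 → 5 → 10
It first returns after 18 in-shuffles.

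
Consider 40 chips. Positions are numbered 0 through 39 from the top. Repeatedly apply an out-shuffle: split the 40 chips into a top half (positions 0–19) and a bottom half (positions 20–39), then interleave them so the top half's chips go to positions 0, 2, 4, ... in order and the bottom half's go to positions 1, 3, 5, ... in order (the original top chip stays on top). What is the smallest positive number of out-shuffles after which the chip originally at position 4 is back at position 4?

12

Follow position 4 under repeated out-shuffles:
4 → 8 → 16 → 32 → 25 → 11 → 22 → 5 → 10 → 20 → 1 → 2 → 4
It first returns after 12 out-shuffles.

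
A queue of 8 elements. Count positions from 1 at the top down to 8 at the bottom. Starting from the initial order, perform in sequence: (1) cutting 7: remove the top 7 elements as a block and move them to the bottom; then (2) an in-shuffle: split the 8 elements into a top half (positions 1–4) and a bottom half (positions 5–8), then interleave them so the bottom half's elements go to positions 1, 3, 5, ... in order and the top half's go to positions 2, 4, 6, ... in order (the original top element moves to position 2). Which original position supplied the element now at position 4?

1

Undo the operations in reverse order, starting from position 4:
  undo op 2 (in-shuffle, from top half): 4 ← 2
  undo op 1 (cut 7): 2 ← 1
So the element at position 4 came from original position 1.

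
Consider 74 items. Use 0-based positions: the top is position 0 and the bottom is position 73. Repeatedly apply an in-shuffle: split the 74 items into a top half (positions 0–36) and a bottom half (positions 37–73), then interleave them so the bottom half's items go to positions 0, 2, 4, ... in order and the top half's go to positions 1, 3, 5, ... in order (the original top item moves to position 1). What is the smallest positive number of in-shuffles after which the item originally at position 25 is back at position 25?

Follow position 25 under repeated in-shuffles:
25 → 51 → 28 → 57 → 40 → 6 → 13 → 27 → 55 → 36 → 73 → 72 → 70 → 66 → 58 → 42 → 10 → 21 → 43 → 12 → 25
It first returns after 20 in-shuffles.

20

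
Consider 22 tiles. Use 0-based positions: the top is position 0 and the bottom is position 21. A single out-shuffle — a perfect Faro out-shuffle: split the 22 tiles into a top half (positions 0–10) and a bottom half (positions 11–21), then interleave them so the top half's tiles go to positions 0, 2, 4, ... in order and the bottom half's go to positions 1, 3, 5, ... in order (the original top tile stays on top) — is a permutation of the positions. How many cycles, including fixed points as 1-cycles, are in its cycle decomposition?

Trace each unvisited position around until it returns:
(0) (1 2 4 8 16 11) (3 6 12) (5 10 20 19 17 13) (7 14) (9 18 15) (21)
7 cycles in total.

7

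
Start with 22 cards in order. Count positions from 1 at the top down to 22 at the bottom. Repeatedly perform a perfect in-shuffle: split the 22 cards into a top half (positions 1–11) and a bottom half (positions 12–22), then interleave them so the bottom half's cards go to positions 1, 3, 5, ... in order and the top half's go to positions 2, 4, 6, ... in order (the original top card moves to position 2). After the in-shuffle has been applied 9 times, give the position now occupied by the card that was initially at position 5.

Track the card's position through each in-shuffle:
5 → 10 → 20 → 17 → 11 → 22 → 21 → 19 → 15 → 7

7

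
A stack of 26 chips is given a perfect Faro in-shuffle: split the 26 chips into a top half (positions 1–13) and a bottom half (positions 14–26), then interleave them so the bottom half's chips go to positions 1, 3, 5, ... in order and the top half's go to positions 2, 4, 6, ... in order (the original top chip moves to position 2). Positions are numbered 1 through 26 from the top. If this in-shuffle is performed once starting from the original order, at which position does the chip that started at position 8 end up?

Track the chip's position through each in-shuffle:
8 → 16

16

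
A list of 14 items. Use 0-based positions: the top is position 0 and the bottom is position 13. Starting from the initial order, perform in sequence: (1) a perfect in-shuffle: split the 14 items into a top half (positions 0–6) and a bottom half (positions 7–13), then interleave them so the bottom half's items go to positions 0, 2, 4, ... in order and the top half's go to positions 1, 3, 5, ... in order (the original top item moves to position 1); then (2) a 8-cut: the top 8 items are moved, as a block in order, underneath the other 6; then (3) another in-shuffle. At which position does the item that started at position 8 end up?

Track the item from position 8 forward through each operation:
  after op 1 (in-shuffle): 8 → 2
  after op 2 (cut 8): 2 → 8
  after op 3 (in-shuffle): 8 → 2

2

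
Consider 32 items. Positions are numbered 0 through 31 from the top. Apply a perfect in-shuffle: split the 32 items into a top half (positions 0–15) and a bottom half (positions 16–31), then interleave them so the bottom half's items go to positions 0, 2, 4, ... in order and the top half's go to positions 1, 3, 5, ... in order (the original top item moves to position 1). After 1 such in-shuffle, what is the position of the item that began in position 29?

26

Track the item's position through each in-shuffle:
29 → 26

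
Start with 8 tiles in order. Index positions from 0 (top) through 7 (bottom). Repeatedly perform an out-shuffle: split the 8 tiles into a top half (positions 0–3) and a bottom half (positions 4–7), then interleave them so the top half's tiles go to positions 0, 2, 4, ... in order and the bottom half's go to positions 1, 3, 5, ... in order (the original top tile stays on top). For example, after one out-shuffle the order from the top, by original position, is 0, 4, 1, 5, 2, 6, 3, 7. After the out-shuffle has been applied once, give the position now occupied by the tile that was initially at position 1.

2

Track the tile's position through each out-shuffle:
1 → 2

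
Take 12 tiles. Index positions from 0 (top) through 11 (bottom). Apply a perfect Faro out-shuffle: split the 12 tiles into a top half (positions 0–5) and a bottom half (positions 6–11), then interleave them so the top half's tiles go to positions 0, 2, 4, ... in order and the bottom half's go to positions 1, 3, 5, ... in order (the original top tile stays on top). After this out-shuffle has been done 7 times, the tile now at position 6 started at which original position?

Work backwards from position 6, undoing one out-shuffle at a time:
6 ← 3 ← 7 ← 9 ← 10 ← 5 ← 8 ← 4
So the tile now at position 6 started at position 4.

4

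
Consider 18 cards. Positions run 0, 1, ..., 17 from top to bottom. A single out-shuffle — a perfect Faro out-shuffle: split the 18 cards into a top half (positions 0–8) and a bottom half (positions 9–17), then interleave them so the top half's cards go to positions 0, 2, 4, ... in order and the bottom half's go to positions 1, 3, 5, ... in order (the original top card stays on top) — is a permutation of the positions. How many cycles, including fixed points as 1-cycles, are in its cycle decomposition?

4

Trace each unvisited position around until it returns:
(0) (1 2 4 8 16 15 13 9) (3 6 12 7 14 11 5 10) (17)
4 cycles in total.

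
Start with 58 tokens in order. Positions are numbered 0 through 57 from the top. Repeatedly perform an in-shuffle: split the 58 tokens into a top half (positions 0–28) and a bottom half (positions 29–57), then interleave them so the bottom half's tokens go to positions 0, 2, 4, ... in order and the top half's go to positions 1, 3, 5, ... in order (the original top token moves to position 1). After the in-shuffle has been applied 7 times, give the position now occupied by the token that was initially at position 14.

Track the token's position through each in-shuffle:
14 → 29 → 0 → 1 → 3 → 7 → 15 → 31

31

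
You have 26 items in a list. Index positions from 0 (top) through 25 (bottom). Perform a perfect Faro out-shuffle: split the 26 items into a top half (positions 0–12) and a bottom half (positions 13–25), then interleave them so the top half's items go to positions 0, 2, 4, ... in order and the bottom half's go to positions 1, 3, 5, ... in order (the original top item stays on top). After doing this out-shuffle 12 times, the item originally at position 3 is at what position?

13

Track the item's position through each out-shuffle:
3 → 6 → 12 → 24 → 23 → 21 → 17 → 9 → 18 → 11 → 22 → 19 → 13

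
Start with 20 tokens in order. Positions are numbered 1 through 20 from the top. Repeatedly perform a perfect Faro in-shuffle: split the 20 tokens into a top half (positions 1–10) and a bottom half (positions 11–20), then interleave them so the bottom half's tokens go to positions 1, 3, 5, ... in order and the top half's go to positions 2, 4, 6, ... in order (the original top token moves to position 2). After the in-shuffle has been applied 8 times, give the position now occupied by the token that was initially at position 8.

11

Track the token's position through each in-shuffle:
8 → 16 → 11 → 1 → 2 → 4 → 8 → 16 → 11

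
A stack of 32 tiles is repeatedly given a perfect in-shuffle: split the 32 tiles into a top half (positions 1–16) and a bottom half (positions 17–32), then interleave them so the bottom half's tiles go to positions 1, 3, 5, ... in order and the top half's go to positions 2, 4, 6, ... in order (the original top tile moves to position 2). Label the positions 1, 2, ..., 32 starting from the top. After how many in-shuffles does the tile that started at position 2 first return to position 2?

Follow position 2 under repeated in-shuffles:
2 → 4 → 8 → 16 → 32 → 31 → 29 → 25 → 17 → 1 → 2
It first returns after 10 in-shuffles.

10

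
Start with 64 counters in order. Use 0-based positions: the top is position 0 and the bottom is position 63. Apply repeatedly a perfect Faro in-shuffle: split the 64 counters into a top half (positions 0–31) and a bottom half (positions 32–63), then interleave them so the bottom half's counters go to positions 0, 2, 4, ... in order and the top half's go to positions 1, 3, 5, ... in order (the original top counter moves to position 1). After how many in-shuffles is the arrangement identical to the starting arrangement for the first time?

The in-shuffle permutes the 64 positions with cycle lengths [4, 12, 12, 12, 12, 12].
Every counter is home exactly when every cycle has completed a whole number of laps, i.e. after lcm(4, 12) = 12 in-shuffles.

12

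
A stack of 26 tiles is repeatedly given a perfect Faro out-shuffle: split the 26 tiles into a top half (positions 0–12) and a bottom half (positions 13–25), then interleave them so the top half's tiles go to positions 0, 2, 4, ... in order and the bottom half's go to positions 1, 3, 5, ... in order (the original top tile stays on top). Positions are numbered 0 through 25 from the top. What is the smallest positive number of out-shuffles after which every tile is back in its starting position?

The out-shuffle permutes the 26 positions with cycle lengths [1, 1, 4, 20].
Every tile is home exactly when every cycle has completed a whole number of laps, i.e. after lcm(1, 4, 20) = 20 out-shuffles.

20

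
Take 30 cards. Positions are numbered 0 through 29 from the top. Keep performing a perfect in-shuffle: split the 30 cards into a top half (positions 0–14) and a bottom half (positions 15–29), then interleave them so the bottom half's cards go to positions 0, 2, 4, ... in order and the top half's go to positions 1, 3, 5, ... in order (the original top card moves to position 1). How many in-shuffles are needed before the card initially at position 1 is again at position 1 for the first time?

5

Follow position 1 under repeated in-shuffles:
1 → 3 → 7 → 15 → 0 → 1
It first returns after 5 in-shuffles.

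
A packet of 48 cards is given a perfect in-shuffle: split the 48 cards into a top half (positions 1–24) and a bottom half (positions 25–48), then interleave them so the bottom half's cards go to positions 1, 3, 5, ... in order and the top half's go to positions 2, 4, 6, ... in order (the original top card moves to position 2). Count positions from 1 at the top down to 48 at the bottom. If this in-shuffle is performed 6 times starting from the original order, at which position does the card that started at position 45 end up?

Track the card's position through each in-shuffle:
45 → 41 → 33 → 17 → 34 → 19 → 38

38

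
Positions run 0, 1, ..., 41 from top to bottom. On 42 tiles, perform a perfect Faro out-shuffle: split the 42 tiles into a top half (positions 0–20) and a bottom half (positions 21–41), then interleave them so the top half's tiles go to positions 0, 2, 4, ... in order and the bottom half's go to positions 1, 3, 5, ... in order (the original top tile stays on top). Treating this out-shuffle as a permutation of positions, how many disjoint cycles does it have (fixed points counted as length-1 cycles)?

4

Trace each unvisited position around until it returns:
(0) (1 2 4 8 16 32 ... len 20) (3 6 12 24 7 14 ... len 20) (41)
4 cycles in total.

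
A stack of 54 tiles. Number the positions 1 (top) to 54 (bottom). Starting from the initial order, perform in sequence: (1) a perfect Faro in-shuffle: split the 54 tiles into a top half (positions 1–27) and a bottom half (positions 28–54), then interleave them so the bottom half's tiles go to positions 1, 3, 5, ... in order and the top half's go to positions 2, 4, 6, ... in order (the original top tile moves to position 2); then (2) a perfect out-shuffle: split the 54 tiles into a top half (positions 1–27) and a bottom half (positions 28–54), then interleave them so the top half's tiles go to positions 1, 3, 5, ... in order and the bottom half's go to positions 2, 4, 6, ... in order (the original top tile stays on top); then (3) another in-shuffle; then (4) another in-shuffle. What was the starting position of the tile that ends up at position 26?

22

Undo the operations in reverse order, starting from position 26:
  undo op 4 (in-shuffle, from top half): 26 ← 13
  undo op 3 (in-shuffle, from bottom half): 13 ← 34
  undo op 2 (out-shuffle, from bottom half): 34 ← 44
  undo op 1 (in-shuffle, from top half): 44 ← 22
So the tile at position 26 came from original position 22.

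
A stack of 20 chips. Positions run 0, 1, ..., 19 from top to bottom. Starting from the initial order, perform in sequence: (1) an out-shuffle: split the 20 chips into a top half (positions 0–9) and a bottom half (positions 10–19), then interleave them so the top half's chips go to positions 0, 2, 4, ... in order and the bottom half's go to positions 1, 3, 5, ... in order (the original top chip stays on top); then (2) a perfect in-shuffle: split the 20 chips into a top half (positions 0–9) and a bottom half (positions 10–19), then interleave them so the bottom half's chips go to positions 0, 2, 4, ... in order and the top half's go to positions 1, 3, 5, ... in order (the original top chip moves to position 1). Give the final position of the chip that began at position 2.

Track the chip from position 2 forward through each operation:
  after op 1 (out-shuffle): 2 → 4
  after op 2 (in-shuffle): 4 → 9

9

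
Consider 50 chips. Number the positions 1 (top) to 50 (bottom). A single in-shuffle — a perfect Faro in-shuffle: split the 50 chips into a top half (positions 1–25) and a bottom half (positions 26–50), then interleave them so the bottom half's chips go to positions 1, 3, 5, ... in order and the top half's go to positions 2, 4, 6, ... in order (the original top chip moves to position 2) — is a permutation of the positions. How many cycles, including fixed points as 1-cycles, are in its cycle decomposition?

7

Trace each unvisited position around until it returns:
(1 2 4 8 16 32 13 26) (3 6 12 24 48 45 39 27) (5 10 20 40 29 7 14 28) (9 18 36 21 42 33 15 30) (11 22 44 37 23 46 41 31) (17 34) (19 38 25 50 49 47 43 35)
7 cycles in total.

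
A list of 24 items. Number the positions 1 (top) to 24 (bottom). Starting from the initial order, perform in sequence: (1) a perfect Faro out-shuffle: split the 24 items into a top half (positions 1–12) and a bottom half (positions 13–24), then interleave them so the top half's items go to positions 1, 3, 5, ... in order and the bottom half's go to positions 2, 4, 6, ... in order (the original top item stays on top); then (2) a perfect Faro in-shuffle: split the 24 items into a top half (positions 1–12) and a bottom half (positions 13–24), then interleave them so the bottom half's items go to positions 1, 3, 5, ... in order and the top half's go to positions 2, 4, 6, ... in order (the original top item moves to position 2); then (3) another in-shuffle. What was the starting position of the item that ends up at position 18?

Undo the operations in reverse order, starting from position 18:
  undo op 3 (in-shuffle, from top half): 18 ← 9
  undo op 2 (in-shuffle, from bottom half): 9 ← 17
  undo op 1 (out-shuffle, from top half): 17 ← 9
So the item at position 18 came from original position 9.

9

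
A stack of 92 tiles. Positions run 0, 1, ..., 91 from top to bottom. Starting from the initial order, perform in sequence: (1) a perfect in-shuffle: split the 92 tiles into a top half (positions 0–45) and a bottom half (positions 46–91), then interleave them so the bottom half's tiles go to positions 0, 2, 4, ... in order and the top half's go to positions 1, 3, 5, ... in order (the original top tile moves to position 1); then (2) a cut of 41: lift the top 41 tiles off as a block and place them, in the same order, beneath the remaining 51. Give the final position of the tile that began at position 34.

28

Track the tile from position 34 forward through each operation:
  after op 1 (in-shuffle): 34 → 69
  after op 2 (cut 41): 69 → 28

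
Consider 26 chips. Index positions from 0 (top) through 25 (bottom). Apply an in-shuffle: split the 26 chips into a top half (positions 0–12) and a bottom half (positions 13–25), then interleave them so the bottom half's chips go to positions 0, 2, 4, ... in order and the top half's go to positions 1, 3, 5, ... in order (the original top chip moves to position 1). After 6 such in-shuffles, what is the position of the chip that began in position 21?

Track the chip's position through each in-shuffle:
21 → 16 → 6 → 13 → 0 → 1 → 3

3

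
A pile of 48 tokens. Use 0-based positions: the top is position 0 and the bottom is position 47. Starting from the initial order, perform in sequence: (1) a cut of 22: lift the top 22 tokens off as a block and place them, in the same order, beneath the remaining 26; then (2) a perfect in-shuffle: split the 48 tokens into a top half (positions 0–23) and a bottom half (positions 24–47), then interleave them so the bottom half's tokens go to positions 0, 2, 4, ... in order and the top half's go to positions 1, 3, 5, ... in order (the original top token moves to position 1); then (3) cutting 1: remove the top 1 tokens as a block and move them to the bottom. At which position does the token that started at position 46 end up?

47

Track the token from position 46 forward through each operation:
  after op 1 (cut 22): 46 → 24
  after op 2 (in-shuffle): 24 → 0
  after op 3 (cut 1): 0 → 47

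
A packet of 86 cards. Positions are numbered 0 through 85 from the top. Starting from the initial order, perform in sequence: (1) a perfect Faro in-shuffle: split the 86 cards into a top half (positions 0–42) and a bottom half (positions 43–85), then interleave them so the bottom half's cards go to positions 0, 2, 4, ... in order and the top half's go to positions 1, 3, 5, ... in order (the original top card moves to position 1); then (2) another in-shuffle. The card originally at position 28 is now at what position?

Track the card from position 28 forward through each operation:
  after op 1 (in-shuffle): 28 → 57
  after op 2 (in-shuffle): 57 → 28

28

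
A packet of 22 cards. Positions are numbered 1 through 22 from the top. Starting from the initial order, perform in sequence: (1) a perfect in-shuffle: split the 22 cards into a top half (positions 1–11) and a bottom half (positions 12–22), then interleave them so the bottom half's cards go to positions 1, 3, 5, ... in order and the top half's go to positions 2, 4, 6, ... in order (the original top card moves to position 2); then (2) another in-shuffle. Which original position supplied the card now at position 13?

9

Undo the operations in reverse order, starting from position 13:
  undo op 2 (in-shuffle, from bottom half): 13 ← 18
  undo op 1 (in-shuffle, from top half): 18 ← 9
So the card at position 13 came from original position 9.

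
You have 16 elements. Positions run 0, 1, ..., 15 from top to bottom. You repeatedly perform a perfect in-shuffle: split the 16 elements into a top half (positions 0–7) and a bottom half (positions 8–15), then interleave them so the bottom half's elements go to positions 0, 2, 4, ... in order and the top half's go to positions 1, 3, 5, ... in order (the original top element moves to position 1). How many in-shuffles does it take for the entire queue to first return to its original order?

8

The in-shuffle permutes the 16 positions with cycle lengths [8, 8].
Every element is home exactly when every cycle has completed a whole number of laps, i.e. after lcm(8) = 8 in-shuffles.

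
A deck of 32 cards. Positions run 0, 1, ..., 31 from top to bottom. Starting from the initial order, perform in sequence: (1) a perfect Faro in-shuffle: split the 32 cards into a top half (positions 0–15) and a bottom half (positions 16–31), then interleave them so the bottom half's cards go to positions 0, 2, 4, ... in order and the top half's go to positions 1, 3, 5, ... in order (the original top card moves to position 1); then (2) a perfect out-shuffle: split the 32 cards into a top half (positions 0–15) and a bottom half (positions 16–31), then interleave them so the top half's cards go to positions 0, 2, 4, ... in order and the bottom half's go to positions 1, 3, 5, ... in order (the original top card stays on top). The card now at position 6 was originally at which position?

Undo the operations in reverse order, starting from position 6:
  undo op 2 (out-shuffle, from top half): 6 ← 3
  undo op 1 (in-shuffle, from top half): 3 ← 1
So the card at position 6 came from original position 1.

1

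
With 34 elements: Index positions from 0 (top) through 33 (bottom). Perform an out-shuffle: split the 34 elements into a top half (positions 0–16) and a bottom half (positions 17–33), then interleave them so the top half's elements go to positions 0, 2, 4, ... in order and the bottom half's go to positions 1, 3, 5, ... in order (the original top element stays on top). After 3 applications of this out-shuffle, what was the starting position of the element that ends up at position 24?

Work backwards from position 24, undoing one out-shuffle at a time:
24 ← 12 ← 6 ← 3
So the element now at position 24 started at position 3.

3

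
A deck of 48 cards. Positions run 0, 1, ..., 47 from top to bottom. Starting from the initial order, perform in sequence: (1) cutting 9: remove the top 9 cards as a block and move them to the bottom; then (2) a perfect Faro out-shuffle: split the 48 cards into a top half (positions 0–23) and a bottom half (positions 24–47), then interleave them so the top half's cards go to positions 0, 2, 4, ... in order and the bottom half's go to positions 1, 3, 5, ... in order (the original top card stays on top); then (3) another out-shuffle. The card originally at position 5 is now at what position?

Track the card from position 5 forward through each operation:
  after op 1 (cut 9): 5 → 44
  after op 2 (out-shuffle): 44 → 41
  after op 3 (out-shuffle): 41 → 35

35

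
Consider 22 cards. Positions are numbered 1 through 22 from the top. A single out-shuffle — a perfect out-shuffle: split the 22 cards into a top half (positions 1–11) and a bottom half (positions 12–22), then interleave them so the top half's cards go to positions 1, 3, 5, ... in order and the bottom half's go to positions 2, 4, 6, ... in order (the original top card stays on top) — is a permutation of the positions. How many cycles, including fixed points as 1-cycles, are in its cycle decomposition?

Trace each unvisited position around until it returns:
(1) (2 3 5 9 17 12) (4 7 13) (6 11 21 20 18 14) (8 15) (10 19 16) (22)
7 cycles in total.

7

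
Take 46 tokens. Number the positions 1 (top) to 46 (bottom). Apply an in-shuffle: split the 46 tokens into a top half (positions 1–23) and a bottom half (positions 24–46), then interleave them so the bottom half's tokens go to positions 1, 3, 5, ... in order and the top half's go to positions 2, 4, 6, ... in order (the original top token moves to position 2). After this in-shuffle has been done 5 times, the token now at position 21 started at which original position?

Work backwards from position 21, undoing one in-shuffle at a time:
21 ← 34 ← 17 ← 32 ← 16 ← 8
So the token now at position 21 started at position 8.

8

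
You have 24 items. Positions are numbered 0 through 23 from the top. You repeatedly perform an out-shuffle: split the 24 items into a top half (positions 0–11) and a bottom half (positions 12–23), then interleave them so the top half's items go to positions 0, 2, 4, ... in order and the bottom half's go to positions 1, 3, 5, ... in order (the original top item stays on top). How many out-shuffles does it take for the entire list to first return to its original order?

11

The out-shuffle permutes the 24 positions with cycle lengths [1, 1, 11, 11].
Every item is home exactly when every cycle has completed a whole number of laps, i.e. after lcm(1, 11) = 11 out-shuffles.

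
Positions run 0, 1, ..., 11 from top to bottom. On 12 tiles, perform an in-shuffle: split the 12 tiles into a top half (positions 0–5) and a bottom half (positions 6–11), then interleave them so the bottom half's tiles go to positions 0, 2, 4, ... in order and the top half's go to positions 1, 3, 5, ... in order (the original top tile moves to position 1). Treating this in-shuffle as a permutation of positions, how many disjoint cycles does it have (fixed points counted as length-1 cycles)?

Trace each unvisited position around until it returns:
(0 1 3 7 2 5 ... len 12)
1 cycle in total.

1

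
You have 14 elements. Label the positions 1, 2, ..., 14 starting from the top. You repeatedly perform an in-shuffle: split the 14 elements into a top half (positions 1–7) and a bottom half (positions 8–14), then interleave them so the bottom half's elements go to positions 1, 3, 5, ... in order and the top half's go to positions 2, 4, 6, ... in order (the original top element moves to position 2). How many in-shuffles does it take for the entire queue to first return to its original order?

The in-shuffle permutes the 14 positions with cycle lengths [2, 4, 4, 4].
Every element is home exactly when every cycle has completed a whole number of laps, i.e. after lcm(2, 4) = 4 in-shuffles.

4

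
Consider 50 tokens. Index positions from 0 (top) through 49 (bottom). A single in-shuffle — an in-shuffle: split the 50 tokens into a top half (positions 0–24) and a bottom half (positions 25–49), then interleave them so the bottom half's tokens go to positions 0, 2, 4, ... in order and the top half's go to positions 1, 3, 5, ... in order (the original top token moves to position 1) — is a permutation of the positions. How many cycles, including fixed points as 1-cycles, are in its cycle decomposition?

7

Trace each unvisited position around until it returns:
(0 1 3 7 15 31 12 25) (2 5 11 23 47 44 38 26) (4 9 19 39 28 6 13 27) (8 17 35 20 41 32 14 29) (10 21 43 36 22 45 40 30) (16 33) (18 37 24 49 48 46 42 34)
7 cycles in total.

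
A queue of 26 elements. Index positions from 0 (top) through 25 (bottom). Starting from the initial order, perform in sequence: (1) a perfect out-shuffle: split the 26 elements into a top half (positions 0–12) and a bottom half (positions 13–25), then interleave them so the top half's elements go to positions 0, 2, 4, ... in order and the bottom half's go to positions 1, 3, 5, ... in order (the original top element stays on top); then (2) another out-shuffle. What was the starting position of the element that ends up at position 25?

25

Undo the operations in reverse order, starting from position 25:
  undo op 2 (out-shuffle, from bottom half): 25 ← 25
  undo op 1 (out-shuffle, from bottom half): 25 ← 25
So the element at position 25 came from original position 25.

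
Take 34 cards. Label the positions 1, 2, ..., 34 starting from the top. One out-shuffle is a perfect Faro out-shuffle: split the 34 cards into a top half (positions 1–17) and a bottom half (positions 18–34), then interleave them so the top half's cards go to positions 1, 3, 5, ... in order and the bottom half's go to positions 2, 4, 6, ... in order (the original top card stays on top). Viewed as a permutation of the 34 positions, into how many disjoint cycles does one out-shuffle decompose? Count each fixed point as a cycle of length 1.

Trace each unvisited position around until it returns:
(1) (2 3 5 9 17 33 32 30 26 18) (4 7 13 25 16 31 28 22 10 19) (6 11 21 8 15 29 24 14 27 20) (12 23) (34)
6 cycles in total.

6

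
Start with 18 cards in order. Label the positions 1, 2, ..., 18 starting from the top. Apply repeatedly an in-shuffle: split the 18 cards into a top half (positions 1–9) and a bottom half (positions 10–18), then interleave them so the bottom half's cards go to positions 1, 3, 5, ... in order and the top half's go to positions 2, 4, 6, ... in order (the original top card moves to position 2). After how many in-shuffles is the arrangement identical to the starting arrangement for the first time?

18

The in-shuffle permutes the 18 positions with cycle lengths [18].
Every card is home exactly when every cycle has completed a whole number of laps, i.e. after lcm(18) = 18 in-shuffles.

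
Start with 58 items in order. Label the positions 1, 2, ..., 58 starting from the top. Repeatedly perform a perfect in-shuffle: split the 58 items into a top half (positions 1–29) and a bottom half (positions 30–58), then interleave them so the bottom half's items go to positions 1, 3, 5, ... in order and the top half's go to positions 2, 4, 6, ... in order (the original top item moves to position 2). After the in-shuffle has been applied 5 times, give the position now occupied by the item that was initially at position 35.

58

Track the item's position through each in-shuffle:
35 → 11 → 22 → 44 → 29 → 58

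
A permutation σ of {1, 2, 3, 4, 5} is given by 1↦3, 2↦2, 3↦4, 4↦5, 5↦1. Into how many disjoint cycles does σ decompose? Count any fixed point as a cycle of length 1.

2

Cycle decomposition: (1 3 4 5) (2).
2 cycles.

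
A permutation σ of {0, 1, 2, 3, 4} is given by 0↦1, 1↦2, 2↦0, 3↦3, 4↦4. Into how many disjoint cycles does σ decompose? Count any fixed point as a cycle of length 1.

3

Cycle decomposition: (0 1 2) (3) (4).
3 cycles.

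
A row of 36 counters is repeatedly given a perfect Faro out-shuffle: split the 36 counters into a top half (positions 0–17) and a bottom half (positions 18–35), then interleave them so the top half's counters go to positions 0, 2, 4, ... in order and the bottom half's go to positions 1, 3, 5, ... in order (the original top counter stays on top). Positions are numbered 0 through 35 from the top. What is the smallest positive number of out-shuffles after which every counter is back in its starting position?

The out-shuffle permutes the 36 positions with cycle lengths [1, 1, 3, 3, 4, 12, 12].
Every counter is home exactly when every cycle has completed a whole number of laps, i.e. after lcm(1, 3, 4, 12) = 12 out-shuffles.

12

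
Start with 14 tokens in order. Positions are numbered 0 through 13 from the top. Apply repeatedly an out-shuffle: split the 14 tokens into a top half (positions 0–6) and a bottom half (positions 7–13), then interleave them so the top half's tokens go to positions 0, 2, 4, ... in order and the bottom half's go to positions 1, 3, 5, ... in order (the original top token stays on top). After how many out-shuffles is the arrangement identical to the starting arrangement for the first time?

The out-shuffle permutes the 14 positions with cycle lengths [1, 1, 12].
Every token is home exactly when every cycle has completed a whole number of laps, i.e. after lcm(1, 12) = 12 out-shuffles.

12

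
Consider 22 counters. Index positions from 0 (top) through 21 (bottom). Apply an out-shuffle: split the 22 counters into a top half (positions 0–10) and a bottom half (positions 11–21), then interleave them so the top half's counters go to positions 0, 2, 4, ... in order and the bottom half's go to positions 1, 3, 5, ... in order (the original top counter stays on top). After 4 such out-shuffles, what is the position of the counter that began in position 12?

Track the counter's position through each out-shuffle:
12 → 3 → 6 → 12 → 3

3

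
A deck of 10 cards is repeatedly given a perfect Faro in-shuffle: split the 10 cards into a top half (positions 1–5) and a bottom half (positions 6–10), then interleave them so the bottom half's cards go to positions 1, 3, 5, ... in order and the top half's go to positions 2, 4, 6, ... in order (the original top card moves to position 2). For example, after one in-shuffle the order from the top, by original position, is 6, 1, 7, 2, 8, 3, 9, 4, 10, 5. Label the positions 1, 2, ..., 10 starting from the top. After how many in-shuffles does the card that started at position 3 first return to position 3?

10

Follow position 3 under repeated in-shuffles:
3 → 6 → 1 → 2 → 4 → 8 → 5 → 10 → 9 → 7 → 3
It first returns after 10 in-shuffles.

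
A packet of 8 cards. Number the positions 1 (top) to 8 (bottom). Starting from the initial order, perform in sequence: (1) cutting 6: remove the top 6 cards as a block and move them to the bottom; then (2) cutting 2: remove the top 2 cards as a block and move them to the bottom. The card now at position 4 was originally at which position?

Undo the operations in reverse order, starting from position 4:
  undo op 2 (cut 2): 4 ← 6
  undo op 1 (cut 6): 6 ← 4
So the card at position 4 came from original position 4.

4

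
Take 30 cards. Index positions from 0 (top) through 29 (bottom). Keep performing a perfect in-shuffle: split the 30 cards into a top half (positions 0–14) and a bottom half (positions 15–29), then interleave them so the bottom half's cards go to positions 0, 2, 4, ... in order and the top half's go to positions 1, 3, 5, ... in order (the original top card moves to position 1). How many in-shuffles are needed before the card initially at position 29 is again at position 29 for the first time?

5

Follow position 29 under repeated in-shuffles:
29 → 28 → 26 → 22 → 14 → 29
It first returns after 5 in-shuffles.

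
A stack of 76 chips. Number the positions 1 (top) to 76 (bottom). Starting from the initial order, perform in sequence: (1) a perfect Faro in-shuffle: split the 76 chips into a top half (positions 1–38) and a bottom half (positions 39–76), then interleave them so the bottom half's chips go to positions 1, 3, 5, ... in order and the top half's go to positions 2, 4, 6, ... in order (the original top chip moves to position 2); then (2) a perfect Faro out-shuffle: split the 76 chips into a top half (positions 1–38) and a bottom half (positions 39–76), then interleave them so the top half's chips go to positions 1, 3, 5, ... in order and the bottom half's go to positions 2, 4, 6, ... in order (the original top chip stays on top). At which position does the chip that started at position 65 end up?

30

Track the chip from position 65 forward through each operation:
  after op 1 (in-shuffle): 65 → 53
  after op 2 (out-shuffle): 53 → 30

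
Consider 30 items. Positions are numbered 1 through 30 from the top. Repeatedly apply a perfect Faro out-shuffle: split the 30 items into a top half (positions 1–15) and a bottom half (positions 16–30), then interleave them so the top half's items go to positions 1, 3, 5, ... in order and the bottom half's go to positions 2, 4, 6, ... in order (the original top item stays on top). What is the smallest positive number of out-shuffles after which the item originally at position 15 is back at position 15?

Follow position 15 under repeated out-shuffles:
15 → 29 → 28 → 26 → 22 → 14 → 27 → 24 → ... → 15 (length 28)
It first returns after 28 out-shuffles.

28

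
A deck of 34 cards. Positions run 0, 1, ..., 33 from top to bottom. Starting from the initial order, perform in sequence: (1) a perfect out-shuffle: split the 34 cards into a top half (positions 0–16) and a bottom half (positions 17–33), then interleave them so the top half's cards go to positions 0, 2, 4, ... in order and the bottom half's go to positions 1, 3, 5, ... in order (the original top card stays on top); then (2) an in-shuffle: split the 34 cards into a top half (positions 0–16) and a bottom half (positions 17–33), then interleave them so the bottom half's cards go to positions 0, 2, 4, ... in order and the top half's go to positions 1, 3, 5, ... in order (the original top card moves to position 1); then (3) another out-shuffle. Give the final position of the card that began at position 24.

29

Track the card from position 24 forward through each operation:
  after op 1 (out-shuffle): 24 → 15
  after op 2 (in-shuffle): 15 → 31
  after op 3 (out-shuffle): 31 → 29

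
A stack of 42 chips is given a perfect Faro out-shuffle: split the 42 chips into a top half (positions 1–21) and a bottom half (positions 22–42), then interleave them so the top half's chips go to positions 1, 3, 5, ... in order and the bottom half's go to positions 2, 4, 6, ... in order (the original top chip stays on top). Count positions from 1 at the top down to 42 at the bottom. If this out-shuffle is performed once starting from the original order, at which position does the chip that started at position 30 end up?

Track the chip's position through each out-shuffle:
30 → 18

18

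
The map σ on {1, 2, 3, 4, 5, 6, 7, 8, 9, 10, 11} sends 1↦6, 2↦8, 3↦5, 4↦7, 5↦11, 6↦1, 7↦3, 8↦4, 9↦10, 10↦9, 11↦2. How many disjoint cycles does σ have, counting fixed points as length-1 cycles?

Cycle decomposition: (1 6) (2 8 4 7 3 5 11) (9 10).
3 cycles.

3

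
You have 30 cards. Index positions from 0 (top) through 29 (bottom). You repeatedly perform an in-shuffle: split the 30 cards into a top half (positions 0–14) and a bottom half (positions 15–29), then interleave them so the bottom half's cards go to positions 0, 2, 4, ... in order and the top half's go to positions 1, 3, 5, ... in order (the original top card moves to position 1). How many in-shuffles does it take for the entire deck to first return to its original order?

5

The in-shuffle permutes the 30 positions with cycle lengths [5, 5, 5, 5, 5, 5].
Every card is home exactly when every cycle has completed a whole number of laps, i.e. after lcm(5) = 5 in-shuffles.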